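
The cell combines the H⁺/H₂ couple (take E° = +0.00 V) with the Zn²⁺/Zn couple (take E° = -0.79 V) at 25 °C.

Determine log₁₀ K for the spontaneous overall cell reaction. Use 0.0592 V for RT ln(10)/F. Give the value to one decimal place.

26.7

Cathode: H⁺/H₂; anode: Zn²⁺/Zn. E°cell = +0.79 V, n = 2.
log K = nE°cell / 0.0592 = (2)(+0.79) / 0.0592 = 26.7.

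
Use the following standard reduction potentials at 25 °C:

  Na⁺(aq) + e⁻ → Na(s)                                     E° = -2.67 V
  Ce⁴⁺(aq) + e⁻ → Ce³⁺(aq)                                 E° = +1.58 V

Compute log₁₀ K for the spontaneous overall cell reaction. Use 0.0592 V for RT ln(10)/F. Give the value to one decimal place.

Cathode: Ce⁴⁺/Ce³⁺; anode: Na⁺/Na. E°cell = +4.25 V, n = 1.
log K = nE°cell / 0.0592 = (1)(+4.25) / 0.0592 = 71.8.

71.8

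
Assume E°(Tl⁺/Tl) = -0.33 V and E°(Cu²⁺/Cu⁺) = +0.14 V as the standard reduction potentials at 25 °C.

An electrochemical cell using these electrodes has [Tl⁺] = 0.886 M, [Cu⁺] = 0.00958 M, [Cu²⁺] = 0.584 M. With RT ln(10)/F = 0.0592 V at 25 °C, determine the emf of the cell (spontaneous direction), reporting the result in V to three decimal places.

Cu²⁺/Cu⁺ is the cathode (higher E°), Tl⁺/Tl the anode: E°cell = +0.14 − (-0.33) = +0.47 V, n = 1.
Overall: Cu²⁺(aq) + Tl(s) → Cu⁺(aq) + Tl⁺(aq)
Q = [Cu⁺]·[Tl⁺] / ([Cu²⁺]); log Q = -1.838.
E = E° − (0.0592/n) log Q = +0.47 − (0.0592/1)(-1.838) = +0.579 V.

+0.579 V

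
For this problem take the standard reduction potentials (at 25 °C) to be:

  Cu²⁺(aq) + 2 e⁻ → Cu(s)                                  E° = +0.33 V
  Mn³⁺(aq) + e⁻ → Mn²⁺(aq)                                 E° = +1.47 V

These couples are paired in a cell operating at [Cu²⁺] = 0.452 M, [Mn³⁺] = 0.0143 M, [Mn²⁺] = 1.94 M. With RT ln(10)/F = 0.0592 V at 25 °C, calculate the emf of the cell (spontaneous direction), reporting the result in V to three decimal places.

+1.024 V

Mn³⁺/Mn²⁺ is the cathode (higher E°), Cu²⁺/Cu the anode: E°cell = +1.47 − (+0.33) = +1.14 V, n = 2.
Overall: 2 Mn³⁺(aq) + Cu(s) → 2 Mn²⁺(aq) + Cu²⁺(aq)
Q = [Mn²⁺]^2·[Cu²⁺] / ([Mn³⁺]^2); log Q = 3.920.
E = E° − (0.0592/n) log Q = +1.14 − (0.0592/2)(3.920) = +1.024 V.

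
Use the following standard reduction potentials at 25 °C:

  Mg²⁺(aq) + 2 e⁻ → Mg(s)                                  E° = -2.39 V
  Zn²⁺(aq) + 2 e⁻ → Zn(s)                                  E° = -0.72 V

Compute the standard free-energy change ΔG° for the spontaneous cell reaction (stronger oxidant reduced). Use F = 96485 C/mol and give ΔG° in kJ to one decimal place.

Zn²⁺/Zn (E° = -0.72 V) is the cathode; Mg²⁺/Mg (E° = -2.39 V) is the anode, so E°cell = +1.67 V.
Balancing electrons gives n = 2 (lcm of 2 and 2).
ΔG° = −nFE° = −(2)(96485)(+1.67) = -322,260 J = -322.3 kJ.

-322.3 kJ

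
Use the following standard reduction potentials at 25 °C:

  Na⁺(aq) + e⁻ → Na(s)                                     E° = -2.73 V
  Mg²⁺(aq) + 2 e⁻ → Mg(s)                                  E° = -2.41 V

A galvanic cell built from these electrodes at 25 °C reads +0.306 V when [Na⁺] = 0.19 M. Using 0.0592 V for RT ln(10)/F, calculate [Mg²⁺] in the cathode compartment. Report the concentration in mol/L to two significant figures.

Mg²⁺/Mg is the cathode, Na⁺/Na the anode: E°cell = +0.32 V, n = 2.
Overall reaction: Mg²⁺(aq) + 2 Na(s) → Mg(s) + 2 Na⁺(aq); Q = [Na⁺]^2/[Mg²⁺]^1.
From E = E° − (0.0592/n) log Q: log Q = (E° − E)·n/0.0592 = (+0.32 − (+0.306))·2/0.0592 = 0.4730.
So 1·log[Mg²⁺] = 2·log(0.19) − log Q = -1.4425 − (0.4730) = -1.9155; [Mg²⁺] = 10^(-1.9155) ≈ 0.012 M.

0.012 M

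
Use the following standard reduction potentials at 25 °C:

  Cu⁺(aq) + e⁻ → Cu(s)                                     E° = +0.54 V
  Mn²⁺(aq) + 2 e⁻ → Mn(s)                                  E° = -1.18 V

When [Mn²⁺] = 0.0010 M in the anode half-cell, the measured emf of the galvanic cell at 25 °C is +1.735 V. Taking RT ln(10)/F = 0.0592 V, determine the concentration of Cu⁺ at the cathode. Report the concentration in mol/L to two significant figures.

Cu⁺/Cu is the cathode, Mn²⁺/Mn the anode: E°cell = +1.72 V, n = 2.
Overall reaction: 2 Cu⁺(aq) + Mn(s) → 2 Cu(s) + Mn²⁺(aq); Q = [Mn²⁺]^1/[Cu⁺]^2.
From E = E° − (0.0592/n) log Q: log Q = (E° − E)·n/0.0592 = (+1.72 − (+1.735))·2/0.0592 = -0.5068.
So 2·log[Cu⁺] = 1·log(0.001) − log Q = -3.0000 − (-0.5068) = -2.4932; log[Cu⁺] = -2.4932 / 2 = -1.2466; [Cu⁺] = 10^(-1.2466) ≈ 0.057 M.

0.057 M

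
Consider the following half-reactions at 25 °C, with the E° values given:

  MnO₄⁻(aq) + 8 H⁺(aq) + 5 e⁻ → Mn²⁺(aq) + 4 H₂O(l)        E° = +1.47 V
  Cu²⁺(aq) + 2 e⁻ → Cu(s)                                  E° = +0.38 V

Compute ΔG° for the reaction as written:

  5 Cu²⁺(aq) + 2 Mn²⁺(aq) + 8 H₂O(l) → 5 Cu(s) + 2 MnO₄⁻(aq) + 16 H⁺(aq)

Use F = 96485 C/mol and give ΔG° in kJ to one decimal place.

+1051.7 kJ

As written, Cu²⁺/Cu is reduced (cathode) and MnO₄⁻/Mn²⁺ is oxidised (anode), so E°cell = (+0.38) − (+1.47) = -1.09 V.
Balancing electrons gives n = 10.
ΔG° = −nFE° = −(10)(96485)(-1.09) = 1,051,686 J = +1051.7 kJ.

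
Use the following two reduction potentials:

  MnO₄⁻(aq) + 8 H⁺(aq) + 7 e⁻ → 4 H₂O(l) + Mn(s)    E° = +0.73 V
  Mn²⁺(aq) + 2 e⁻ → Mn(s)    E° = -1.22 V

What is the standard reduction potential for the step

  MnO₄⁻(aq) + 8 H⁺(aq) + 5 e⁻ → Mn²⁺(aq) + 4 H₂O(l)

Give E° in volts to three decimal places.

+1.510 V

Sequential free energies add, so n₃E°₃ = n₁E°₁ + n₂E°₂.
With n₃ = 7, and the known step contributing 2×(-1.22) V, the unknown satisfies 5·E° = 7×(+0.73) − 2×(-1.22) = +7.550.
E° = +7.550 / 5 = +1.510 V.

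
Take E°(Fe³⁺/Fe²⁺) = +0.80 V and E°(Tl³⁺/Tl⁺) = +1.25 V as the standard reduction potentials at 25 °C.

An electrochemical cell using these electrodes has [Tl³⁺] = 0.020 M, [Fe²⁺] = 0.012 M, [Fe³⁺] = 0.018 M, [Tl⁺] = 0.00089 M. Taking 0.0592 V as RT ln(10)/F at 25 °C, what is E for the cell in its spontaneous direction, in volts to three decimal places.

Tl³⁺/Tl⁺ is the cathode (higher E°), Fe³⁺/Fe²⁺ the anode: E°cell = +1.25 − (+0.80) = +0.45 V, n = 2.
Overall: Tl³⁺(aq) + 2 Fe²⁺(aq) → Tl⁺(aq) + 2 Fe³⁺(aq)
Q = [Tl⁺]·[Fe³⁺]^2 / ([Tl³⁺]·[Fe²⁺]^2); log Q = -0.999.
E = E° − (0.0592/n) log Q = +0.45 − (0.0592/2)(-0.999) = +0.480 V.

+0.480 V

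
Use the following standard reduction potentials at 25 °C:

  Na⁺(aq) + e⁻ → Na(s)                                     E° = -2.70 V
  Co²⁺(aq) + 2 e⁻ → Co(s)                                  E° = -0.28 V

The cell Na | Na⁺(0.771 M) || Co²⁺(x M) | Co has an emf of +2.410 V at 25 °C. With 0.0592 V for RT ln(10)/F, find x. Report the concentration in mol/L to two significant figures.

0.27 M

Co²⁺/Co is the cathode, Na⁺/Na the anode: E°cell = +2.42 V, n = 2.
Overall reaction: Co²⁺(aq) + 2 Na(s) → Co(s) + 2 Na⁺(aq); Q = [Na⁺]^2/[Co²⁺]^1.
From E = E° − (0.0592/n) log Q: log Q = (E° − E)·n/0.0592 = (+2.42 − (+2.410))·2/0.0592 = 0.3378.
So 1·log[Co²⁺] = 2·log(0.771) − log Q = -0.2259 − (0.3378) = -0.5637; [Co²⁺] = 10^(-0.5637) ≈ 0.27 M.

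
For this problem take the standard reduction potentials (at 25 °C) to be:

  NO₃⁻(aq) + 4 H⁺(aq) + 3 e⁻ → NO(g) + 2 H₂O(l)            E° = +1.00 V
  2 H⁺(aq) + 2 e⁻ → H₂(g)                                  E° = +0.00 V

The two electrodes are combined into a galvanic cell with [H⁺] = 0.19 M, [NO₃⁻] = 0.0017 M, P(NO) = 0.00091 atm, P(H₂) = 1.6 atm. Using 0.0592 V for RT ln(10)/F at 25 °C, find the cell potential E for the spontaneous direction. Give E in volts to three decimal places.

+0.997 V

NO₃⁻/NO is the cathode (higher E°), H⁺/H₂ the anode: E°cell = +1.00 − (+0.00) = +1.00 V, n = 6.
Overall: 2 NO₃⁻(aq) + 2 H⁺(aq) + 3 H₂(g) → 2 NO(g) + 4 H₂O(l)
Q = P(NO)^2 / ([NO₃⁻]^2·[H⁺]^2·P(H₂)^3); log Q = 0.287.
E = E° − (0.0592/n) log Q = +1.00 − (0.0592/6)(0.287) = +0.997 V.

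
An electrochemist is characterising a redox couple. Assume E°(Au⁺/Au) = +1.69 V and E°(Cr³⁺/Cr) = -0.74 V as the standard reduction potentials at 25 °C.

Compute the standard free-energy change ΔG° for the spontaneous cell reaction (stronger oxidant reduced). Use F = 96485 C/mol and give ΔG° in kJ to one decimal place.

Au⁺/Au (E° = +1.69 V) is the cathode; Cr³⁺/Cr (E° = -0.74 V) is the anode, so E°cell = +2.43 V.
Balancing electrons gives n = 3 (lcm of 1 and 3).
ΔG° = −nFE° = −(3)(96485)(+2.43) = -703,376 J = -703.4 kJ.

-703.4 kJ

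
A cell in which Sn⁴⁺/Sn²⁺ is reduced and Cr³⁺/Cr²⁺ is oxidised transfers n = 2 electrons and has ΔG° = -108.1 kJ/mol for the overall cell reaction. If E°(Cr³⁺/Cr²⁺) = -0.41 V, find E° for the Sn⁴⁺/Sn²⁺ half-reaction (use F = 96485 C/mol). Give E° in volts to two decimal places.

+0.15 V

E°cell = −ΔG°/(nF) = −(-108.1×10³)/((2)(96485)) = +0.560 V.
Since Sn⁴⁺/Sn²⁺ is the cathode and Cr³⁺/Cr²⁺ the anode, E°cell = E°(Sn⁴⁺/Sn²⁺) − E°(Cr³⁺/Cr²⁺).
So E°(Sn⁴⁺/Sn²⁺) = E°cell + E°(Cr³⁺/Cr²⁺) = +0.560 + (-0.41) = +0.15 V.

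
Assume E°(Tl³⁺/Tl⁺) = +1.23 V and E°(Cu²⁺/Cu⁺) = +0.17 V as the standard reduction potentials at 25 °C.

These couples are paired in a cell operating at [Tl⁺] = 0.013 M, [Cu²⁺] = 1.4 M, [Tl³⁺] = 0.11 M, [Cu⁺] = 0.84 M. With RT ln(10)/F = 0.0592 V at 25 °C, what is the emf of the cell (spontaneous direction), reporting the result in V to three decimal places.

+1.074 V

Tl³⁺/Tl⁺ is the cathode (higher E°), Cu²⁺/Cu⁺ the anode: E°cell = +1.23 − (+0.17) = +1.06 V, n = 2.
Overall: Tl³⁺(aq) + 2 Cu⁺(aq) → Tl⁺(aq) + 2 Cu²⁺(aq)
Q = [Tl⁺]·[Cu²⁺]^2 / ([Tl³⁺]·[Cu⁺]^2); log Q = -0.484.
E = E° − (0.0592/n) log Q = +1.06 − (0.0592/2)(-0.484) = +1.074 V.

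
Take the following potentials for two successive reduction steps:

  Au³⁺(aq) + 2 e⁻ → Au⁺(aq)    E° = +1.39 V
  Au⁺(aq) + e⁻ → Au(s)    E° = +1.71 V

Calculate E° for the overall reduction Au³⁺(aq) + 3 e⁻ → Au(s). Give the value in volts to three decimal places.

+1.497 V

Standard free energies of sequential steps add: ΔG°₃ = ΔG°₁ + ΔG°₂, so n₃E°₃ = n₁E°₁ + n₂E°₂.
E°₃ = (2×+1.39 + 1×+1.71) / 3 = (+4.490) / 3 = +1.497 V.
E° values themselves are not directly additive — weighting by electron count is essential.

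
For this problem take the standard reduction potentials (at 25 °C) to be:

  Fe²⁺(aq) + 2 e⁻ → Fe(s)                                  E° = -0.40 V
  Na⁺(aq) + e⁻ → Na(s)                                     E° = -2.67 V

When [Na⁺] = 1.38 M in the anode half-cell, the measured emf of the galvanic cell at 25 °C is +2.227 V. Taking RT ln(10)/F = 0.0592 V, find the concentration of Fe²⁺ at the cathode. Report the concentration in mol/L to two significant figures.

0.067 M

Fe²⁺/Fe is the cathode, Na⁺/Na the anode: E°cell = +2.27 V, n = 2.
Overall reaction: Fe²⁺(aq) + 2 Na(s) → Fe(s) + 2 Na⁺(aq); Q = [Na⁺]^2/[Fe²⁺]^1.
From E = E° − (0.0592/n) log Q: log Q = (E° − E)·n/0.0592 = (+2.27 − (+2.227))·2/0.0592 = 1.4527.
So 1·log[Fe²⁺] = 2·log(1.38) − log Q = 0.2798 − (1.4527) = -1.1729; [Fe²⁺] = 10^(-1.1729) ≈ 0.067 M.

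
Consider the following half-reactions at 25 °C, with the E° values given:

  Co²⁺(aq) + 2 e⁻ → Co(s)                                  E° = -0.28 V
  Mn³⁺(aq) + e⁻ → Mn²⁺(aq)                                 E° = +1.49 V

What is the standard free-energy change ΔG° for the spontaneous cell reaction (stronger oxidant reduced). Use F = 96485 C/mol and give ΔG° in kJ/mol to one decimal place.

-341.6 kJ/mol

Mn³⁺/Mn²⁺ (E° = +1.49 V) is the cathode; Co²⁺/Co (E° = -0.28 V) is the anode, so E°cell = +1.77 V.
Balancing electrons gives n = 2 (lcm of 1 and 2).
ΔG° = −nFE° = −(2)(96485)(+1.77) = -341,557 J = -341.6 kJ/mol.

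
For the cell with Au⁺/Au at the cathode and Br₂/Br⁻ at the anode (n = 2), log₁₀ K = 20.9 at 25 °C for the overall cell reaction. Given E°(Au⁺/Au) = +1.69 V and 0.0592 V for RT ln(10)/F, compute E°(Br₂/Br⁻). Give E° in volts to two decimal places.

E°cell = (0.0592/n)·log K = (0.0592/2)(20.9) = +0.619 V.
Since Au⁺/Au is the cathode and Br₂/Br⁻ the anode, E°cell = E°(Au⁺/Au) − E°(Br₂/Br⁻).
So E°(Br₂/Br⁻) = E°(Au⁺/Au) − E°cell = (+1.69) − (+0.619) = +1.07 V.

+1.07 V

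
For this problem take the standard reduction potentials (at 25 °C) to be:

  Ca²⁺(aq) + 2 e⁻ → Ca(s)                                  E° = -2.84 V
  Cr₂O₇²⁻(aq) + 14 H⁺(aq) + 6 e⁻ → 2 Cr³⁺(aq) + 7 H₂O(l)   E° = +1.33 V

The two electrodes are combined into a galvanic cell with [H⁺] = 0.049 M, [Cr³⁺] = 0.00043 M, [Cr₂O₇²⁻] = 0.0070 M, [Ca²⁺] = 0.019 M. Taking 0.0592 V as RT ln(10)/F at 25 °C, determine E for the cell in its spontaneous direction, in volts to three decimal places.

+4.085 V

Cr₂O₇²⁻/Cr³⁺ is the cathode (higher E°), Ca²⁺/Ca the anode: E°cell = +1.33 − (-2.84) = +4.17 V, n = 6.
Overall: Cr₂O₇²⁻(aq) + 14 H⁺(aq) + 3 Ca(s) → 2 Cr³⁺(aq) + 7 H₂O(l) + 3 Ca²⁺(aq)
Q = [Cr³⁺]^2·[Ca²⁺]^3 / ([Cr₂O₇²⁻]·[H⁺]^14); log Q = 8.595.
E = E° − (0.0592/n) log Q = +4.17 − (0.0592/6)(8.595) = +4.085 V.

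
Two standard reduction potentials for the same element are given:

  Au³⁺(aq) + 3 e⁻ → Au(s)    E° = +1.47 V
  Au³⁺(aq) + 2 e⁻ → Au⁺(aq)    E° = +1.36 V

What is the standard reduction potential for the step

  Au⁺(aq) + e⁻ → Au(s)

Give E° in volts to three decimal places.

+1.690 V

Sequential free energies add, so n₃E°₃ = n₁E°₁ + n₂E°₂.
With n₃ = 3, and the known step contributing 2×(+1.36) V, the unknown satisfies 1·E° = 3×(+1.47) − 2×(+1.36) = +1.690.
E° = +1.690 / 1 = +1.690 V.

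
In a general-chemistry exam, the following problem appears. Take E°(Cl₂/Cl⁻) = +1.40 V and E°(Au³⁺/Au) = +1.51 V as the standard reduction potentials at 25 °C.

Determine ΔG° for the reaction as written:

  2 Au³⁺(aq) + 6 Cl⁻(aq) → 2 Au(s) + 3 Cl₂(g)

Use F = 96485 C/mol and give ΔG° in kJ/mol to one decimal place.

As written, Au³⁺/Au is reduced (cathode) and Cl₂/Cl⁻ is oxidised (anode), so E°cell = (+1.51) − (+1.40) = +0.11 V.
Balancing electrons gives n = 6.
ΔG° = −nFE° = −(6)(96485)(+0.11) = -63,680 J = -63.7 kJ/mol.

-63.7 kJ/mol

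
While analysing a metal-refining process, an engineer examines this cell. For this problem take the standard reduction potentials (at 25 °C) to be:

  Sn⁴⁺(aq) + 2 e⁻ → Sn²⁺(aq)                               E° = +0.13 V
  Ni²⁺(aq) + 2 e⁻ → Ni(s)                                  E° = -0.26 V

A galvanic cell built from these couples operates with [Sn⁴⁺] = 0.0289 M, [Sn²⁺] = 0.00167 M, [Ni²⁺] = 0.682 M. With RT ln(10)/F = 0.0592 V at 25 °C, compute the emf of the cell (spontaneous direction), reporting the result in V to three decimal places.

Sn⁴⁺/Sn²⁺ is the cathode (higher E°), Ni²⁺/Ni the anode: E°cell = +0.13 − (-0.26) = +0.39 V, n = 2.
Overall: Sn⁴⁺(aq) + Ni(s) → Sn²⁺(aq) + Ni²⁺(aq)
Q = [Sn²⁺]·[Ni²⁺] / ([Sn⁴⁺]); log Q = -1.404.
E = E° − (0.0592/n) log Q = +0.39 − (0.0592/2)(-1.404) = +0.432 V.

+0.432 V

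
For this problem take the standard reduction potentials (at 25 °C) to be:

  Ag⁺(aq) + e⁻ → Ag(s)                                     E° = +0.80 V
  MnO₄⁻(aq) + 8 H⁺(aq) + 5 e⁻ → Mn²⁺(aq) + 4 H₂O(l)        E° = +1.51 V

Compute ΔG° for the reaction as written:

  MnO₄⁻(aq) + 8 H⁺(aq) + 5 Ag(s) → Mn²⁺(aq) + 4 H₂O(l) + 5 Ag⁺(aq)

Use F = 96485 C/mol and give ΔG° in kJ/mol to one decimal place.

-342.5 kJ/mol

As written, MnO₄⁻/Mn²⁺ is reduced (cathode) and Ag⁺/Ag is oxidised (anode), so E°cell = (+1.51) − (+0.80) = +0.71 V.
Balancing electrons gives n = 5.
ΔG° = −nFE° = −(5)(96485)(+0.71) = -342,522 J = -342.5 kJ/mol.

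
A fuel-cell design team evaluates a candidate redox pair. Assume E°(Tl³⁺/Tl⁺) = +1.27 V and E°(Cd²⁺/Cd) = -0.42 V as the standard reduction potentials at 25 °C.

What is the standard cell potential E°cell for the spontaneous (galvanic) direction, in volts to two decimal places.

+1.69 V

The Tl³⁺/Tl⁺ couple has the higher reduction potential, so it is the cathode; Cd²⁺/Cd is oxidised at the anode.
E°cell = E°(cathode) − E°(anode) = (+1.27) − (-0.42) = +1.69 V.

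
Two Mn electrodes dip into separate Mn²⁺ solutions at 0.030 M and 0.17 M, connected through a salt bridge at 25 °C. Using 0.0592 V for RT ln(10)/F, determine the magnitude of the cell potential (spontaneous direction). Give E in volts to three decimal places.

For a concentration cell E°cell = 0. The 0.17 M side is the cathode (reduction is favoured where [Mn²⁺] is higher).
With n = 2, E = −(0.0592/2) log([Mn²⁺]ₐₙ/[Mn²⁺]꜀ₐₜ) = −(0.0592/2) log(0.03/0.17) = −(0.0592/2)(-0.753) = +0.022 V.

+0.022 V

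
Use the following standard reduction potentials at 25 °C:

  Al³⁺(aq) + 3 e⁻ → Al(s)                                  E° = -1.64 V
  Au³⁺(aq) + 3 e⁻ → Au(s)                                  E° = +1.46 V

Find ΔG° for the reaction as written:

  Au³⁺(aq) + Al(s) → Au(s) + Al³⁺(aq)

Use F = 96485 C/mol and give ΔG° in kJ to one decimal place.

As written, Au³⁺/Au is reduced (cathode) and Al³⁺/Al is oxidised (anode), so E°cell = (+1.46) − (-1.64) = +3.10 V.
Balancing electrons gives n = 3.
ΔG° = −nFE° = −(3)(96485)(+3.10) = -897,310 J = -897.3 kJ.

-897.3 kJ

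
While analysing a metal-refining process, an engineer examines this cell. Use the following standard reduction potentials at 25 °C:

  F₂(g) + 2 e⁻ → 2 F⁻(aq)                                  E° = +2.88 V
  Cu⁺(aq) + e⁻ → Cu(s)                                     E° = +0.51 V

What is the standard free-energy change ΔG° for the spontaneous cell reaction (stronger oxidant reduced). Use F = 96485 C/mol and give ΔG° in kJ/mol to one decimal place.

-457.3 kJ/mol

F₂/F⁻ (E° = +2.88 V) is the cathode; Cu⁺/Cu (E° = +0.51 V) is the anode, so E°cell = +2.37 V.
Balancing electrons gives n = 2 (lcm of 2 and 1).
ΔG° = −nFE° = −(2)(96485)(+2.37) = -457,339 J = -457.3 kJ/mol.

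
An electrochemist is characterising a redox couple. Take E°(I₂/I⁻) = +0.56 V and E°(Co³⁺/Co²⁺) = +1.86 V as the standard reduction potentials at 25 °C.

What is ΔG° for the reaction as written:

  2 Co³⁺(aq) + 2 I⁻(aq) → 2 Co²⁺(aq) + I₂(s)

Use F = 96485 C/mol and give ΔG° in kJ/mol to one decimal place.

As written, Co³⁺/Co²⁺ is reduced (cathode) and I₂/I⁻ is oxidised (anode), so E°cell = (+1.86) − (+0.56) = +1.30 V.
Balancing electrons gives n = 2.
ΔG° = −nFE° = −(2)(96485)(+1.30) = -250,861 J = -250.9 kJ/mol.

-250.9 kJ/mol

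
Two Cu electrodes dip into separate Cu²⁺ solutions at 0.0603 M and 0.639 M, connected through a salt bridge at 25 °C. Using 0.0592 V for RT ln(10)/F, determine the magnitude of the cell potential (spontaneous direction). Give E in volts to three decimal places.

For a concentration cell E°cell = 0. The 0.639 M side is the cathode (reduction is favoured where [Cu²⁺] is higher).
With n = 2, E = −(0.0592/2) log([Cu²⁺]ₐₙ/[Cu²⁺]꜀ₐₜ) = −(0.0592/2) log(0.0603/0.639) = −(0.0592/2)(-1.025) = +0.030 V.

+0.030 V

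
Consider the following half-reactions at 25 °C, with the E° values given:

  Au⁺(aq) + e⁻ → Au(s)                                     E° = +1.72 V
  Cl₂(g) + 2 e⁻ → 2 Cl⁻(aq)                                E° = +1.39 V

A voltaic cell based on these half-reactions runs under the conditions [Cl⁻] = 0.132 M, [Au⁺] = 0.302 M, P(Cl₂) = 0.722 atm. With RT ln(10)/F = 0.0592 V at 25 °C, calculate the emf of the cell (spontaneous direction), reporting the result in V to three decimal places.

+0.251 V

Au⁺/Au is the cathode (higher E°), Cl₂/Cl⁻ the anode: E°cell = +1.72 − (+1.39) = +0.33 V, n = 2.
Overall: 2 Au⁺(aq) + 2 Cl⁻(aq) → 2 Au(s) + Cl₂(g)
Q = P(Cl₂) / ([Au⁺]^2·[Cl⁻]^2); log Q = 2.657.
E = E° − (0.0592/n) log Q = +0.33 − (0.0592/2)(2.657) = +0.251 V.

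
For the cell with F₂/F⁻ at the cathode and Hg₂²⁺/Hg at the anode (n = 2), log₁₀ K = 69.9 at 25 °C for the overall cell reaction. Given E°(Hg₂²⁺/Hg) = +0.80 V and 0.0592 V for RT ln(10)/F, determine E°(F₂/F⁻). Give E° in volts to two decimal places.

+2.87 V

E°cell = (0.0592/n)·log K = (0.0592/2)(69.9) = +2.069 V.
Since F₂/F⁻ is the cathode and Hg₂²⁺/Hg the anode, E°cell = E°(F₂/F⁻) − E°(Hg₂²⁺/Hg).
So E°(F₂/F⁻) = E°cell + E°(Hg₂²⁺/Hg) = +2.069 + (+0.80) = +2.87 V.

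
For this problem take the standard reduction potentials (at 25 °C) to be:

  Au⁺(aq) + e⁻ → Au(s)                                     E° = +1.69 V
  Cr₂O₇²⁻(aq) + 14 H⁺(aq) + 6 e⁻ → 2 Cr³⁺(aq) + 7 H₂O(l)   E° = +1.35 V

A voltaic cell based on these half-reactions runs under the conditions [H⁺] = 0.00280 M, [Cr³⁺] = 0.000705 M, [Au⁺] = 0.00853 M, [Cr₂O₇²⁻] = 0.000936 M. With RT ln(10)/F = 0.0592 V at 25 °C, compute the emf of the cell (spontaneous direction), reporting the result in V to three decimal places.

Au⁺/Au is the cathode (higher E°), Cr₂O₇²⁻/Cr³⁺ the anode: E°cell = +1.69 − (+1.35) = +0.34 V, n = 6.
Overall: 6 Au⁺(aq) + 2 Cr³⁺(aq) + 7 H₂O(l) → 6 Au(s) + Cr₂O₇²⁻(aq) + 14 H⁺(aq)
Q = [Cr₂O₇²⁻]·[H⁺]^14 / ([Au⁺]^6·[Cr³⁺]^2); log Q = -20.051.
E = E° − (0.0592/n) log Q = +0.34 − (0.0592/6)(-20.051) = +0.538 V.

+0.538 V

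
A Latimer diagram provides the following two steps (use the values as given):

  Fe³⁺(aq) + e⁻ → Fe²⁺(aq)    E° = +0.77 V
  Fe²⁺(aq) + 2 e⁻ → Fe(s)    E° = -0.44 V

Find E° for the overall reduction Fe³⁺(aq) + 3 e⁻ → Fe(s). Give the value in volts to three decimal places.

-0.037 V

Since ΔG° = −nFE° is additive over sequential reductions, n₃E°₃ = n₁E°₁ + n₂E°₂.
E°₃ = (1×+0.77 + 2×-0.44) / 3 = (-0.110) / 3 = -0.037 V.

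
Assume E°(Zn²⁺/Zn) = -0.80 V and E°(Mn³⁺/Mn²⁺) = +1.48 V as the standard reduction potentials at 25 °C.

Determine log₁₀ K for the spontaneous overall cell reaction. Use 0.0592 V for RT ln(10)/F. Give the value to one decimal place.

Cathode: Mn³⁺/Mn²⁺; anode: Zn²⁺/Zn. E°cell = +2.28 V, n = 2.
log K = nE°cell / 0.0592 = (2)(+2.28) / 0.0592 = 77.0.

77.0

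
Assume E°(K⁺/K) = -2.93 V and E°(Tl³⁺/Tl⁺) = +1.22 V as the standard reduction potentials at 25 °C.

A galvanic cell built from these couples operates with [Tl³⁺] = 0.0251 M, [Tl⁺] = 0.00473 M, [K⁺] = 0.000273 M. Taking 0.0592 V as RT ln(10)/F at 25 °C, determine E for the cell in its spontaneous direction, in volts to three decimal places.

Tl³⁺/Tl⁺ is the cathode (higher E°), K⁺/K the anode: E°cell = +1.22 − (-2.93) = +4.15 V, n = 2.
Overall: Tl³⁺(aq) + 2 K(s) → Tl⁺(aq) + 2 K⁺(aq)
Q = [Tl⁺]·[K⁺]^2 / ([Tl³⁺]); log Q = -7.852.
E = E° − (0.0592/n) log Q = +4.15 − (0.0592/2)(-7.852) = +4.382 V.

+4.382 V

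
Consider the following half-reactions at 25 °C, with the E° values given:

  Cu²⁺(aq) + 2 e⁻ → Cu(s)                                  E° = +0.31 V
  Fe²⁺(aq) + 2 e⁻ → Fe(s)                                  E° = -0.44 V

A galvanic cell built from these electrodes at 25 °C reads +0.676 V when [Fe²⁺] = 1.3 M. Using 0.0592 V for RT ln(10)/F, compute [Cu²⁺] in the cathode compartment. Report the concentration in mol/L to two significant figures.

Cu²⁺/Cu is the cathode, Fe²⁺/Fe the anode: E°cell = +0.75 V, n = 2.
Overall reaction: Cu²⁺(aq) + Fe(s) → Cu(s) + Fe²⁺(aq); Q = [Fe²⁺]^1/[Cu²⁺]^1.
From E = E° − (0.0592/n) log Q: log Q = (E° − E)·n/0.0592 = (+0.75 − (+0.676))·2/0.0592 = 2.5000.
So 1·log[Cu²⁺] = 1·log(1.3) − log Q = 0.1139 − (2.5000) = -2.3861; [Cu²⁺] = 10^(-2.3861) ≈ 0.0041 M.

0.0041 M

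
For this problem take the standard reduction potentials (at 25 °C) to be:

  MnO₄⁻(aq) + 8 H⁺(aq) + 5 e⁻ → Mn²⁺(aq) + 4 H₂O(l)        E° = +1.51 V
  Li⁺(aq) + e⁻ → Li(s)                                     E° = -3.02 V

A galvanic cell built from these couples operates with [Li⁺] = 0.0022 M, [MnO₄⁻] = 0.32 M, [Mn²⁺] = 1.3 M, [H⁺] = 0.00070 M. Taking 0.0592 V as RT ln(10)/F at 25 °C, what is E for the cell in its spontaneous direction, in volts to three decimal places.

MnO₄⁻/Mn²⁺ is the cathode (higher E°), Li⁺/Li the anode: E°cell = +1.51 − (-3.02) = +4.53 V, n = 5.
Overall: MnO₄⁻(aq) + 8 H⁺(aq) + 5 Li(s) → Mn²⁺(aq) + 4 H₂O(l) + 5 Li⁺(aq)
Q = [Mn²⁺]·[Li⁺]^5 / ([MnO₄⁻]·[H⁺]^8); log Q = 12.560.
E = E° − (0.0592/n) log Q = +4.53 − (0.0592/5)(12.560) = +4.381 V.

+4.381 V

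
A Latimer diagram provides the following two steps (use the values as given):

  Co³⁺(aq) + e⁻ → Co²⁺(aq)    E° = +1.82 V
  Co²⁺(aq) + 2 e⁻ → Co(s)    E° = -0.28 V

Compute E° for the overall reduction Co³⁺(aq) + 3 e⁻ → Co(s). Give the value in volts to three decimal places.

Adding the free-energy changes (−nFE°) of the two steps gives −n₃FE°₃ = −n₁FE°₁ − n₂FE°₂.
E°₃ = (1×+1.82 + 2×-0.28) / 3 = (+1.260) / 3 = +0.420 V.

+0.420 V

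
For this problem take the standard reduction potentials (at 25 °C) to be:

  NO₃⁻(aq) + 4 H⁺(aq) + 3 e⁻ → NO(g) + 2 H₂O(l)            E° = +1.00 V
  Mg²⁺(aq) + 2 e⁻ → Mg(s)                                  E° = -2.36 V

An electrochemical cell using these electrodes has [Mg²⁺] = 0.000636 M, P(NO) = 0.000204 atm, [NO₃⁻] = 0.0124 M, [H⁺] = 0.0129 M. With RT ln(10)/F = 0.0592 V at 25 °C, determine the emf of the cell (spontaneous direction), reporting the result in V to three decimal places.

NO₃⁻/NO is the cathode (higher E°), Mg²⁺/Mg the anode: E°cell = +1.00 − (-2.36) = +3.36 V, n = 6.
Overall: 2 NO₃⁻(aq) + 8 H⁺(aq) + 3 Mg(s) → 2 NO(g) + 4 H₂O(l) + 3 Mg²⁺(aq)
Q = P(NO)^2·[Mg²⁺]^3 / ([NO₃⁻]^2·[H⁺]^8); log Q = 1.958.
E = E° − (0.0592/n) log Q = +3.36 − (0.0592/6)(1.958) = +3.341 V.

+3.341 V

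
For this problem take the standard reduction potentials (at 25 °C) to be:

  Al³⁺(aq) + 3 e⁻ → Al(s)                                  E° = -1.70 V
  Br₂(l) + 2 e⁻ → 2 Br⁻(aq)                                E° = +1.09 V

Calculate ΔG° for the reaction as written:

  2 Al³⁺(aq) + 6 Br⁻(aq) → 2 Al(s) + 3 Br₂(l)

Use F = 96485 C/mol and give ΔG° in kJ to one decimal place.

+1615.2 kJ

As written, Al³⁺/Al is reduced (cathode) and Br₂/Br⁻ is oxidised (anode), so E°cell = (-1.70) − (+1.09) = -2.79 V.
Balancing electrons gives n = 6.
ΔG° = −nFE° = −(6)(96485)(-2.79) = 1,615,159 J = +1615.2 kJ.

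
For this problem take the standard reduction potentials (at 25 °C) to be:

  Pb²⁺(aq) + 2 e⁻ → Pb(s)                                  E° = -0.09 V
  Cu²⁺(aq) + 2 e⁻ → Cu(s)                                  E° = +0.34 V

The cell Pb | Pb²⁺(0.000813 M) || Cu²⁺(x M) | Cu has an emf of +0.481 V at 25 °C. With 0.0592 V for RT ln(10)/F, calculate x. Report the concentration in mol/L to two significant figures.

Cu²⁺/Cu is the cathode, Pb²⁺/Pb the anode: E°cell = +0.43 V, n = 2.
Overall reaction: Cu²⁺(aq) + Pb(s) → Cu(s) + Pb²⁺(aq); Q = [Pb²⁺]^1/[Cu²⁺]^1.
From E = E° − (0.0592/n) log Q: log Q = (E° − E)·n/0.0592 = (+0.43 − (+0.481))·2/0.0592 = -1.7230.
So 1·log[Cu²⁺] = 1·log(0.000813) − log Q = -3.0899 − (-1.7230) = -1.3669; [Cu²⁺] = 10^(-1.3669) ≈ 0.043 M.

0.043 M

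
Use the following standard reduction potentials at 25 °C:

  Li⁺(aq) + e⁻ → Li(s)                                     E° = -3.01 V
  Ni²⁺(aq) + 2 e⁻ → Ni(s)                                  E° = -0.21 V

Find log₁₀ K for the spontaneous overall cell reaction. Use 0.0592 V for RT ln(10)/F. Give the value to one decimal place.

94.6

Cathode: Ni²⁺/Ni; anode: Li⁺/Li. E°cell = +2.80 V, n = 2.
log K = nE°cell / 0.0592 = (2)(+2.80) / 0.0592 = 94.6.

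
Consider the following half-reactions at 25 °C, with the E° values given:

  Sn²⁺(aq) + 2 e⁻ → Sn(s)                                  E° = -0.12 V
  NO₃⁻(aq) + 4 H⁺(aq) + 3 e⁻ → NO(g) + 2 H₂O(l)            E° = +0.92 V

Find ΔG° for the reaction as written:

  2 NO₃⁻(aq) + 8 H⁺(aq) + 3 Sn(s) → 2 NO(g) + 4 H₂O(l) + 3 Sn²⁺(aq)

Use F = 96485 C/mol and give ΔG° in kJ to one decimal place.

-602.1 kJ

As written, NO₃⁻/NO is reduced (cathode) and Sn²⁺/Sn is oxidised (anode), so E°cell = (+0.92) − (-0.12) = +1.04 V.
Balancing electrons gives n = 6.
ΔG° = −nFE° = −(6)(96485)(+1.04) = -602,066 J = -602.1 kJ.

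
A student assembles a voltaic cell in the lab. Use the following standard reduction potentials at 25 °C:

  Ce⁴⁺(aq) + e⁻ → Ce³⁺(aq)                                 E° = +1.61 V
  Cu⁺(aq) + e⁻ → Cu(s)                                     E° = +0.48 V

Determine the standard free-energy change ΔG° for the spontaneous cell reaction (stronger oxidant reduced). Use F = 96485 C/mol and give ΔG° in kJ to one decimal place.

-109.0 kJ

Ce⁴⁺/Ce³⁺ (E° = +1.61 V) is the cathode; Cu⁺/Cu (E° = +0.48 V) is the anode, so E°cell = +1.13 V.
Balancing electrons gives n = 1 (lcm of 1 and 1).
ΔG° = −nFE° = −(1)(96485)(+1.13) = -109,028 J = -109.0 kJ.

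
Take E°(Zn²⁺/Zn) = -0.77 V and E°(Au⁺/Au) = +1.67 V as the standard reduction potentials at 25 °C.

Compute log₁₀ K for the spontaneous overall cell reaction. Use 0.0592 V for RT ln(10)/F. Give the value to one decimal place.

82.4

Cathode: Au⁺/Au; anode: Zn²⁺/Zn. E°cell = +2.44 V, n = 2.
log K = nE°cell / 0.0592 = (2)(+2.44) / 0.0592 = 82.4.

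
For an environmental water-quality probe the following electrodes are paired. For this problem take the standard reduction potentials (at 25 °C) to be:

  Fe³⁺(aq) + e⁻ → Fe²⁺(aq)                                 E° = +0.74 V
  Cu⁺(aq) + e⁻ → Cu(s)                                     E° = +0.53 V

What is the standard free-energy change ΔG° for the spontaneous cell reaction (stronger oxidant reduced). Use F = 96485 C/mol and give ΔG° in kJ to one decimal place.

Fe³⁺/Fe²⁺ (E° = +0.74 V) is the cathode; Cu⁺/Cu (E° = +0.53 V) is the anode, so E°cell = +0.21 V.
Balancing electrons gives n = 1 (lcm of 1 and 1).
ΔG° = −nFE° = −(1)(96485)(+0.21) = -20,262 J = -20.3 kJ.

-20.3 kJ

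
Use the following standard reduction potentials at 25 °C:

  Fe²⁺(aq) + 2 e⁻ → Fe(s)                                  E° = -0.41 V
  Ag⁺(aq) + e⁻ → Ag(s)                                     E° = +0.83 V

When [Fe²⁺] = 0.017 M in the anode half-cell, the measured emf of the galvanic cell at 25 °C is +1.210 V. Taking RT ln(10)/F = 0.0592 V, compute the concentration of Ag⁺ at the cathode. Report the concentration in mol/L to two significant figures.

0.041 M

Ag⁺/Ag is the cathode, Fe²⁺/Fe the anode: E°cell = +1.24 V, n = 2.
Overall reaction: 2 Ag⁺(aq) + Fe(s) → 2 Ag(s) + Fe²⁺(aq); Q = [Fe²⁺]^1/[Ag⁺]^2.
From E = E° − (0.0592/n) log Q: log Q = (E° − E)·n/0.0592 = (+1.24 − (+1.210))·2/0.0592 = 1.0135.
So 2·log[Ag⁺] = 1·log(0.017) − log Q = -1.7696 − (1.0135) = -2.7831; log[Ag⁺] = -2.7831 / 2 = -1.3916; [Ag⁺] = 10^(-1.3916) ≈ 0.041 M.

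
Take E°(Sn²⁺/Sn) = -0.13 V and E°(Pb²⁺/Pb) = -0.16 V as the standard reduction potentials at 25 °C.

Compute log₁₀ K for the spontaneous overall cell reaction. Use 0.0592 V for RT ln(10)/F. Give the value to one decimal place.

1.0

Cathode: Sn²⁺/Sn; anode: Pb²⁺/Pb. E°cell = +0.03 V, n = 2.
log K = nE°cell / 0.0592 = (2)(+0.03) / 0.0592 = 1.0.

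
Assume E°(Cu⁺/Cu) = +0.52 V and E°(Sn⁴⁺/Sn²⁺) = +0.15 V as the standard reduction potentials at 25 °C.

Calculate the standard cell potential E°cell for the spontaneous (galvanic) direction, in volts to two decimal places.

The Cu⁺/Cu couple has the higher reduction potential, so it is the cathode; Sn⁴⁺/Sn²⁺ is oxidised at the anode.
E°cell = E°(cathode) − E°(anode) = (+0.52) − (+0.15) = +0.37 V.
Since E°cell > 0, the reaction is spontaneous under standard conditions.

+0.37 V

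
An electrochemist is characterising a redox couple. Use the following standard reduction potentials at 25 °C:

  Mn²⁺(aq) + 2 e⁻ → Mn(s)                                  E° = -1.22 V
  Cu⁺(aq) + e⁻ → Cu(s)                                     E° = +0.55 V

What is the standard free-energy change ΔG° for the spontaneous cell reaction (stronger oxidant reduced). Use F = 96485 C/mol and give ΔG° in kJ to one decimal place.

-341.6 kJ

Cu⁺/Cu (E° = +0.55 V) is the cathode; Mn²⁺/Mn (E° = -1.22 V) is the anode, so E°cell = +1.77 V.
Balancing electrons gives n = 2 (lcm of 1 and 2).
ΔG° = −nFE° = −(2)(96485)(+1.77) = -341,557 J = -341.6 kJ.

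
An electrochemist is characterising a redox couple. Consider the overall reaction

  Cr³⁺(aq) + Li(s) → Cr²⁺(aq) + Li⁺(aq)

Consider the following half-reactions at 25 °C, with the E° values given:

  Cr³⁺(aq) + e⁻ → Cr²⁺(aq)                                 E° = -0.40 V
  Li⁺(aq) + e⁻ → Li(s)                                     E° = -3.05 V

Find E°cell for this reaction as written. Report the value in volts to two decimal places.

The Cr³⁺/Cr²⁺ couple has the higher reduction potential, so it is the cathode; Li⁺/Li is oxidised at the anode.
E°cell = E°(cathode) − E°(anode) = (-0.40) − (-3.05) = +2.65 V.
Since E°cell > 0, the reaction is spontaneous under standard conditions.

+2.65 V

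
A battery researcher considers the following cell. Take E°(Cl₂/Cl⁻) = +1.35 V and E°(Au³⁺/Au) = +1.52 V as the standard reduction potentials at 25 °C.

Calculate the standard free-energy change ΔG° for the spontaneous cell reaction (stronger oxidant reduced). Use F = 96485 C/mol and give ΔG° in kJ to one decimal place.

-98.4 kJ

Au³⁺/Au (E° = +1.52 V) is the cathode; Cl₂/Cl⁻ (E° = +1.35 V) is the anode, so E°cell = +0.17 V.
Balancing electrons gives n = 6 (lcm of 3 and 2).
ΔG° = −nFE° = −(6)(96485)(+0.17) = -98,415 J = -98.4 kJ.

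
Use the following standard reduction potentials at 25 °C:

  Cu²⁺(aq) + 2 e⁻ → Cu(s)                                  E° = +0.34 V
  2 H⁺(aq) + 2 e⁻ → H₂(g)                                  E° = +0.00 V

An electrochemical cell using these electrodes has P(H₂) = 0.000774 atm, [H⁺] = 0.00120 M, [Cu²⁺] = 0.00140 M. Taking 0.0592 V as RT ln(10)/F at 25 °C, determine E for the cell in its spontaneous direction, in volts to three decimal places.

Cu²⁺/Cu is the cathode (higher E°), H⁺/H₂ the anode: E°cell = +0.34 − (+0.00) = +0.34 V, n = 2.
Overall: Cu²⁺(aq) + H₂(g) → Cu(s) + 2 H⁺(aq)
Q = [H⁺]^2 / ([Cu²⁺]·P(H₂)); log Q = 0.123.
E = E° − (0.0592/n) log Q = +0.34 − (0.0592/2)(0.123) = +0.336 V.

+0.336 V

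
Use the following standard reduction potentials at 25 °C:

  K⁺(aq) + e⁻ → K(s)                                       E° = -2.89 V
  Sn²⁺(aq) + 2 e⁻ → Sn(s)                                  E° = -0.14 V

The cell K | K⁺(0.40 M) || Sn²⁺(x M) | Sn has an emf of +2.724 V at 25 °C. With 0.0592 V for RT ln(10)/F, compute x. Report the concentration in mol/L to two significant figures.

Sn²⁺/Sn is the cathode, K⁺/K the anode: E°cell = +2.75 V, n = 2.
Overall reaction: Sn²⁺(aq) + 2 K(s) → Sn(s) + 2 K⁺(aq); Q = [K⁺]^2/[Sn²⁺]^1.
From E = E° − (0.0592/n) log Q: log Q = (E° − E)·n/0.0592 = (+2.75 − (+2.724))·2/0.0592 = 0.8784.
So 1·log[Sn²⁺] = 2·log(0.4) − log Q = -0.7959 − (0.8784) = -1.6743; [Sn²⁺] = 10^(-1.6743) ≈ 0.021 M.

0.021 M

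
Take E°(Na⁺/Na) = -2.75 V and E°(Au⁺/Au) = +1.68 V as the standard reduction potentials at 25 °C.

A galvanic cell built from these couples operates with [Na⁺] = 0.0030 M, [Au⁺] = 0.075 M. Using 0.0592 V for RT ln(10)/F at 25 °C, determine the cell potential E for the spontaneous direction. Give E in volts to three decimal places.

+4.513 V

Au⁺/Au is the cathode (higher E°), Na⁺/Na the anode: E°cell = +1.68 − (-2.75) = +4.43 V, n = 1.
Overall: Au⁺(aq) + Na(s) → Au(s) + Na⁺(aq)
Q = [Na⁺] / ([Au⁺]); log Q = -1.398.
E = E° − (0.0592/n) log Q = +4.43 − (0.0592/1)(-1.398) = +4.513 V.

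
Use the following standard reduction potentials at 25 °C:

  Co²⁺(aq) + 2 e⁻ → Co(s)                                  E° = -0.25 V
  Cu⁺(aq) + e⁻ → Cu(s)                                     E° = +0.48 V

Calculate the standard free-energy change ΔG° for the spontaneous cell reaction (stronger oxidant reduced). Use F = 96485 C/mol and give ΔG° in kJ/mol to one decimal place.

-140.9 kJ/mol

Cu⁺/Cu (E° = +0.48 V) is the cathode; Co²⁺/Co (E° = -0.25 V) is the anode, so E°cell = +0.73 V.
Balancing electrons gives n = 2 (lcm of 1 and 2).
ΔG° = −nFE° = −(2)(96485)(+0.73) = -140,868 J = -140.9 kJ/mol.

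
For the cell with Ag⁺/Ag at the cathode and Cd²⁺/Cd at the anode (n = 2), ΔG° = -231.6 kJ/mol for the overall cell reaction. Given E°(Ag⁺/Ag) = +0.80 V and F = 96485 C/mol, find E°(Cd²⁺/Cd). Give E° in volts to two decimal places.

E°cell = −ΔG°/(nF) = −(-231.6×10³)/((2)(96485)) = +1.200 V.
Since Ag⁺/Ag is the cathode and Cd²⁺/Cd the anode, E°cell = E°(Ag⁺/Ag) − E°(Cd²⁺/Cd).
So E°(Cd²⁺/Cd) = E°(Ag⁺/Ag) − E°cell = (+0.80) − (+1.200) = -0.40 V.

-0.40 V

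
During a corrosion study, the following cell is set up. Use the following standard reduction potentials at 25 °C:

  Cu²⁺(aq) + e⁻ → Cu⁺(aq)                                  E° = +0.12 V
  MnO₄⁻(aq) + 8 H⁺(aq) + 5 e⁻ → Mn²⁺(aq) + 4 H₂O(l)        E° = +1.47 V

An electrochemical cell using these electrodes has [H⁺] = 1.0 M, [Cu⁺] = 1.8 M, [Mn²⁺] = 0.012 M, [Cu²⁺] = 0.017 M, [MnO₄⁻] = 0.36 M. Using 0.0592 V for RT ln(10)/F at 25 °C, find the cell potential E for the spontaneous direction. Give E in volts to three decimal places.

MnO₄⁻/Mn²⁺ is the cathode (higher E°), Cu²⁺/Cu⁺ the anode: E°cell = +1.47 − (+0.12) = +1.35 V, n = 5.
Overall: MnO₄⁻(aq) + 8 H⁺(aq) + 5 Cu⁺(aq) → Mn²⁺(aq) + 4 H₂O(l) + 5 Cu²⁺(aq)
Q = [Mn²⁺]·[Cu²⁺]^5 / ([MnO₄⁻]·[H⁺]^8·[Cu⁺]^5); log Q = -11.601.
E = E° − (0.0592/n) log Q = +1.35 − (0.0592/5)(-11.601) = +1.487 V.

+1.487 V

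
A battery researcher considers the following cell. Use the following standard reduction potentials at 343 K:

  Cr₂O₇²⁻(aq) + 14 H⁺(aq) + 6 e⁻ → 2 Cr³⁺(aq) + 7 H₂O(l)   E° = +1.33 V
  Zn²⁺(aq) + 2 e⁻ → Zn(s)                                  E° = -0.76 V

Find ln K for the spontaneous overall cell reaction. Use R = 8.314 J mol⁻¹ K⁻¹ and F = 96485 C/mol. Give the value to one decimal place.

424.3

Cathode: Cr₂O₇²⁻/Cr³⁺; anode: Zn²⁺/Zn. E°cell = (+1.33) − (-0.76) = +2.09 V, with n = 6.
ΔG° = −nFE° = −RT ln K, so ln K = nFE°/(RT) = (6)(96485)(+2.09) / ((8.314)(343)) = 424.281.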